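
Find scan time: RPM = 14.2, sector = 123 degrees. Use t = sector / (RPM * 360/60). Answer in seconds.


t = 123 / (14.2 * 360) * 60 = 1.44 s

1.44 s


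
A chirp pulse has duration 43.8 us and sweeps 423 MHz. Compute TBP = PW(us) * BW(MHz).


TBP = 43.8 * 423 = 18527.4

18527.4


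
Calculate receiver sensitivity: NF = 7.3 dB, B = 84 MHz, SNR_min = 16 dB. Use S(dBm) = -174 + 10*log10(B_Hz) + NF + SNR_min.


10*log10(84000000.0) = 79.24
S = -174 + 79.24 + 7.3 + 16 = -71.5 dBm

-71.5 dBm


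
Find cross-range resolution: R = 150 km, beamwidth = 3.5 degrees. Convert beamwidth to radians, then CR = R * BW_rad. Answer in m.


BW_rad = 0.061086524
CR = 150000 * 0.061086524 = 9163.0 m

9163.0 m


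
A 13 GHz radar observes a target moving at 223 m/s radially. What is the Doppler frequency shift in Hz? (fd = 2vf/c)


fd = 2 * 223 * 13000000000.0 / 3e8 = 19326.7 Hz

19326.7 Hz


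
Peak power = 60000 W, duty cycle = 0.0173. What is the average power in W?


P_avg = 60000 * 0.0173 = 1038.0 W

1038.0 W


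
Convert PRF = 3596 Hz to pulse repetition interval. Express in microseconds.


PRI = 1/3596 = 0.0002780868 s = 278.1 us

278.1 us


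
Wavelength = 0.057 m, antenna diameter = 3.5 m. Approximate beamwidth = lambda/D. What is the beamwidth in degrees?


BW_rad = 0.057 / 3.5 = 0.016286
BW_deg = 0.93 degrees

0.93 degrees


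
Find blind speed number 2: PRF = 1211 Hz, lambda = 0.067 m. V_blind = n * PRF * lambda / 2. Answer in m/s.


V_blind = 2 * 1211 * 0.067 / 2 = 81.1 m/s

81.1 m/s


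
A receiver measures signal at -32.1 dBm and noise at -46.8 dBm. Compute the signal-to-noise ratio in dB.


SNR = -32.1 - (-46.8) = 14.7 dB

14.7 dB


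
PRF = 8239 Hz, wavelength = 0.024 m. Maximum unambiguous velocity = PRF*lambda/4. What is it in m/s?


V_ua = 8239 * 0.024 / 4 = 49.4 m/s

49.4 m/s


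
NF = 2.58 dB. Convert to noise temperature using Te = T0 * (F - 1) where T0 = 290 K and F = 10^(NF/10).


NF_lin = 10^(2.58/10) = 1.81134
Te = 290 * (1.81134 - 1) = 235.3 K

235.3 K


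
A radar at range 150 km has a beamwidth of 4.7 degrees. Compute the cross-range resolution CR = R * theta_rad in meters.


BW_rad = 0.082030475
CR = 150000 * 0.082030475 = 12304.6 m

12304.6 m


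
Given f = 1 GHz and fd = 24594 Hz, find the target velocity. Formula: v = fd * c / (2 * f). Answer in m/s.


v = 24594 * 3e8 / (2 * 1000000000.0) = 3689.1 m/s

3689.1 m/s


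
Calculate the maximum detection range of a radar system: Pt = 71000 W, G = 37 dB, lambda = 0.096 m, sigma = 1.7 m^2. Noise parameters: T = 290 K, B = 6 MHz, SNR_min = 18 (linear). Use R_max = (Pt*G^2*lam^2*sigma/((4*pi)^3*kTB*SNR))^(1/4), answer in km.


G_lin = 10^(37/10) = 5011.872336
R^4 = 71000 * 5011.872336^2 * 0.096^2 * 1.7 / ((4*pi)^3 * 1.38e-23 * 290 * 6000000.0 * 18)
R^4 = 3.25776e19 m^4
R_max = (3.25776e19)^(1/4) = 75549.2 m = 75.5 km

75.5 km


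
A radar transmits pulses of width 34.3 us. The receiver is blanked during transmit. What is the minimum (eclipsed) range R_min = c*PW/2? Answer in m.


R_min = 3e8 * 34.3e-6 / 2 = 5145.0 m

5145.0 m


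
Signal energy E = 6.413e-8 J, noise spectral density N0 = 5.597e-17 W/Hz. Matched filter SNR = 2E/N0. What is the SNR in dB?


SNR_lin = 2 * 6.413e-8 / 5.597e-17 = 2.292e9
SNR_dB = 10*log10(2.292e9) = 93.6 dB

93.6 dB


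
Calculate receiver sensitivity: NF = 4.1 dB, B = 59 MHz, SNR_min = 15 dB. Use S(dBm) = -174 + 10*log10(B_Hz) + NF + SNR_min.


10*log10(59000000.0) = 77.71
S = -174 + 77.71 + 4.1 + 15 = -77.2 dBm

-77.2 dBm


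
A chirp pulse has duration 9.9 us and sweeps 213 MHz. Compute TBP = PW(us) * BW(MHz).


TBP = 9.9 * 213 = 2108.7

2108.7


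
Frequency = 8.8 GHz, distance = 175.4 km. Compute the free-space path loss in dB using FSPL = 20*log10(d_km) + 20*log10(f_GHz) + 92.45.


20*log10(175.4) = 44.88
20*log10(8.8) = 18.89
FSPL = 156.2 dB

156.2 dB


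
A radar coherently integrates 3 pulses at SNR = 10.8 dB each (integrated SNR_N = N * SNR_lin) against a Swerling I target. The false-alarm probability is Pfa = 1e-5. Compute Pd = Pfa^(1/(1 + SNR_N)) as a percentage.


SNR_lin = 10^(10.8/10) = 12.02264
SNR_N = 3 * 12.02264 = 36.06792
1/(1 + SNR_N) = 1/37.06792 = 0.0269775
Pd = (1e-5)^0.0269775 = 0.73301
Pd = 73.3%

73.3%


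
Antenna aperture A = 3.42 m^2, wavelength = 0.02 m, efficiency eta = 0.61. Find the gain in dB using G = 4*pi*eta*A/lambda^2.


G_linear = 4*pi*0.61*3.42/0.02^2 = 65539.91
G_dB = 10*log10(65539.91) = 48.2 dB

48.2 dB


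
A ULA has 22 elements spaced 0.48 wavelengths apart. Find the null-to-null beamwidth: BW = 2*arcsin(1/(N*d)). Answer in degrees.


1/(N*d) = 1/(22*0.48) = 0.094697
BW = 2*arcsin(0.094697) = 10.9 degrees

10.9 degrees


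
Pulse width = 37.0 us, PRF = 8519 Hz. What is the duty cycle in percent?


DC = 37.0e-6 * 8519 * 100 = 31.52%

31.52%


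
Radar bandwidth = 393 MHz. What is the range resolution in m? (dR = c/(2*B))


dR = 3e8 / (2 * 393000000.0) = 0.38 m

0.38 m


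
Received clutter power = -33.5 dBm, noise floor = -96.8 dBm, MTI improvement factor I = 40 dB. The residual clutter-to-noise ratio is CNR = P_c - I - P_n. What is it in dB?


CNR = -33.5 - 40 - (-96.8) = 23.3 dB

23.3 dB


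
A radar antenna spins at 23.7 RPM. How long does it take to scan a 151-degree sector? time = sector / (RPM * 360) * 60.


t = 151 / (23.7 * 360) * 60 = 1.06 s

1.06 s


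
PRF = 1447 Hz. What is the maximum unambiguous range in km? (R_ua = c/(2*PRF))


R_ua = 3e8 / (2 * 1447) = 103662.8 m = 103.7 km

103.7 km


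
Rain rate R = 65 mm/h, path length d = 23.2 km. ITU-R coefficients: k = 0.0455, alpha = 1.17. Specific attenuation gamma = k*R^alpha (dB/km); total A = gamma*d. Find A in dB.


gamma = 0.0455 * 65^1.17 = 6.013399 dB/km
A = 6.013399 * 23.2 = 139.51 dB

139.51 dB


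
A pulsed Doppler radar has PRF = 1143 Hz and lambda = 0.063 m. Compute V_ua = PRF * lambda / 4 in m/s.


V_ua = 1143 * 0.063 / 4 = 18.0 m/s

18.0 m/s


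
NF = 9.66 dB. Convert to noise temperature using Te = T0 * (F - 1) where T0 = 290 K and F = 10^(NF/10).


NF_lin = 10^(9.66/10) = 9.246982
Te = 290 * (9.246982 - 1) = 2391.6 K

2391.6 K


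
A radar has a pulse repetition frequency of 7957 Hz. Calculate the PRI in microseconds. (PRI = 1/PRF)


PRI = 1/7957 = 0.0001256755 s = 125.7 us

125.7 us


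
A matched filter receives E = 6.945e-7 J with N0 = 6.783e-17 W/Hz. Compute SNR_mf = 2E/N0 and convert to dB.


SNR_lin = 2 * 6.945e-7 / 6.783e-17 = 2.048e10
SNR_dB = 10*log10(2.048e10) = 103.1 dB

103.1 dB


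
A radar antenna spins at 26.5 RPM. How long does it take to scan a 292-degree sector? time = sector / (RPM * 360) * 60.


t = 292 / (26.5 * 360) * 60 = 1.84 s

1.84 s


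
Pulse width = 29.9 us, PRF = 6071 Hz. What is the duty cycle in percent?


DC = 29.9e-6 * 6071 * 100 = 18.15%

18.15%


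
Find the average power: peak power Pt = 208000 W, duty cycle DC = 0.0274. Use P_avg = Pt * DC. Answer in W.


P_avg = 208000 * 0.0274 = 5699.2 W

5699.2 W


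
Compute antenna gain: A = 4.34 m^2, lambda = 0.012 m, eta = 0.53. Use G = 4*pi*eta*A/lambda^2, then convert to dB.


G_linear = 4*pi*0.53*4.34/0.012^2 = 200730.32
G_dB = 10*log10(200730.32) = 53.0 dB

53.0 dB


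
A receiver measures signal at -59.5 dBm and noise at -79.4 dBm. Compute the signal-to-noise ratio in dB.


SNR = -59.5 - (-79.4) = 19.9 dB

19.9 dB


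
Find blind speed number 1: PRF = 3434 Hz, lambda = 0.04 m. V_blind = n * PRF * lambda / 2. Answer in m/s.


V_blind = 1 * 3434 * 0.04 / 2 = 68.7 m/s

68.7 m/s


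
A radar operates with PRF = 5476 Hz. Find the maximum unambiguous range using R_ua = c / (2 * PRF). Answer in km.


R_ua = 3e8 / (2 * 5476) = 27392.3 m = 27.4 km

27.4 km


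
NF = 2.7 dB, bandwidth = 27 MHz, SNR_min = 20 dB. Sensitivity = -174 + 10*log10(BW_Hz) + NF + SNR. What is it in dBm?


10*log10(27000000.0) = 74.31
S = -174 + 74.31 + 2.7 + 20 = -77.0 dBm

-77.0 dBm


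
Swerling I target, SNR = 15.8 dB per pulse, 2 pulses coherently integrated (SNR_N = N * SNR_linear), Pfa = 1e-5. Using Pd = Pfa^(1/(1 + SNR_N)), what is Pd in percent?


SNR_lin = 10^(15.8/10) = 38.01894
SNR_N = 2 * 38.01894 = 76.03788
1/(1 + SNR_N) = 1/77.03788 = 0.0129806
Pd = (1e-5)^0.0129806 = 0.86119
Pd = 86.1%

86.1%


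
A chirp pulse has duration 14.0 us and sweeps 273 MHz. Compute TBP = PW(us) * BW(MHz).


TBP = 14.0 * 273 = 3822.0

3822.0


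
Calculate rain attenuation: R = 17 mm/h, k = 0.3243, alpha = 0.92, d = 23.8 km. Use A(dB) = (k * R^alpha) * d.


gamma = 0.3243 * 17^0.92 = 4.395011 dB/km
A = 4.395011 * 23.8 = 104.6 dB

104.6 dB


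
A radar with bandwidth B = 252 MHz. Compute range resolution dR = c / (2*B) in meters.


dR = 3e8 / (2 * 252000000.0) = 0.6 m

0.6 m


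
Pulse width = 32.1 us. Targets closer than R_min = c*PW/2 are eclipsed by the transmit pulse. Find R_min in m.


R_min = 3e8 * 32.1e-6 / 2 = 4815.0 m

4815.0 m


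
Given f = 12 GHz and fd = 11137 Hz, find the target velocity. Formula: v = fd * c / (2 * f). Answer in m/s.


v = 11137 * 3e8 / (2 * 12000000000.0) = 139.2 m/s

139.2 m/s


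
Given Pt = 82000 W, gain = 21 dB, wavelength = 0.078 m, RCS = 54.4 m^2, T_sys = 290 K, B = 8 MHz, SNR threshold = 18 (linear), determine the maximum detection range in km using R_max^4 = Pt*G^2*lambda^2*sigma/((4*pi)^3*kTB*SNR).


G_lin = 10^(21/10) = 125.892541
R^4 = 82000 * 125.892541^2 * 0.078^2 * 54.4 / ((4*pi)^3 * 1.38e-23 * 290 * 8000000.0 * 18)
R^4 = 3.76126e17 m^4
R_max = (3.76126e17)^(1/4) = 24764.7 m = 24.8 km

24.8 km


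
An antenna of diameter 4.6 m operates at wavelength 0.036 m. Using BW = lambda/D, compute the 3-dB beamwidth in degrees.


BW_rad = 0.036 / 4.6 = 0.007826
BW_deg = 0.45 degrees

0.45 degrees


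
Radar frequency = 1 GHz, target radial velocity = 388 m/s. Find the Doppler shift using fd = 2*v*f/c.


fd = 2 * 388 * 1000000000.0 / 3e8 = 2586.7 Hz

2586.7 Hz


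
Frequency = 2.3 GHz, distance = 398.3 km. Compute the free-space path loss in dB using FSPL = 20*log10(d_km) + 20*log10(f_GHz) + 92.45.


20*log10(398.3) = 52.0
20*log10(2.3) = 7.23
FSPL = 151.7 dB

151.7 dB


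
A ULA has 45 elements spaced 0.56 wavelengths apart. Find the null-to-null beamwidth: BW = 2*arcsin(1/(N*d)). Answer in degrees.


1/(N*d) = 1/(45*0.56) = 0.039683
BW = 2*arcsin(0.039683) = 4.5 degrees

4.5 degrees


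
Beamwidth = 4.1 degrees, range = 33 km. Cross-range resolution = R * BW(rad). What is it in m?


BW_rad = 0.071558499
CR = 33000 * 0.071558499 = 2361.4 m

2361.4 m


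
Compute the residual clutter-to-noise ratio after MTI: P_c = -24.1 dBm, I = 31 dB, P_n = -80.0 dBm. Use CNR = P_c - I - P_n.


CNR = -24.1 - 31 - (-80.0) = 24.9 dB

24.9 dB


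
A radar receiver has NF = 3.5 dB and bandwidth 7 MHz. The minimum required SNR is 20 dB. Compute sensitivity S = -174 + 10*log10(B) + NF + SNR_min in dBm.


10*log10(7000000.0) = 68.45
S = -174 + 68.45 + 3.5 + 20 = -82.0 dBm

-82.0 dBm


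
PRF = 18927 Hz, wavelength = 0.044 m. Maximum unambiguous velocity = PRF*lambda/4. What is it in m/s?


V_ua = 18927 * 0.044 / 4 = 208.2 m/s

208.2 m/s


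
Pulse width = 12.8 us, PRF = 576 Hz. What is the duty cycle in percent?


DC = 12.8e-6 * 576 * 100 = 0.74%

0.74%


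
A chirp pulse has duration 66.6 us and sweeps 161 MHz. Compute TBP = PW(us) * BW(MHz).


TBP = 66.6 * 161 = 10722.6

10722.6


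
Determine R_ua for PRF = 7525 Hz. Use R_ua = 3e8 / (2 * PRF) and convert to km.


R_ua = 3e8 / (2 * 7525) = 19933.6 m = 19.9 km

19.9 km


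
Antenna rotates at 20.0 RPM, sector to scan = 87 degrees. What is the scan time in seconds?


t = 87 / (20.0 * 360) * 60 = 0.73 s

0.73 s


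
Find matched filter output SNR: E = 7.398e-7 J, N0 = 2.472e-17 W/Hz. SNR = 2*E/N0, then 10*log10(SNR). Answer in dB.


SNR_lin = 2 * 7.398e-7 / 2.472e-17 = 5.985e10
SNR_dB = 10*log10(5.985e10) = 107.8 dB

107.8 dB


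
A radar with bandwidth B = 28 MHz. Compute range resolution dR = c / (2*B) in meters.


dR = 3e8 / (2 * 28000000.0) = 5.36 m

5.36 m


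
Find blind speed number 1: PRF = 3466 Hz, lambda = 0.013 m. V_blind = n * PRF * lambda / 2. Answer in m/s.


V_blind = 1 * 3466 * 0.013 / 2 = 22.5 m/s

22.5 m/s


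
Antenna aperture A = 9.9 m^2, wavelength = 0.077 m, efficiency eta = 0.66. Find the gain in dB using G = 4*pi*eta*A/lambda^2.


G_linear = 4*pi*0.66*9.9/0.077^2 = 13848.65
G_dB = 10*log10(13848.65) = 41.4 dB

41.4 dB


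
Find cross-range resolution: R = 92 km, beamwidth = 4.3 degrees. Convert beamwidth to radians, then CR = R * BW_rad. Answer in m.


BW_rad = 0.075049158
CR = 92000 * 0.075049158 = 6904.5 m

6904.5 m


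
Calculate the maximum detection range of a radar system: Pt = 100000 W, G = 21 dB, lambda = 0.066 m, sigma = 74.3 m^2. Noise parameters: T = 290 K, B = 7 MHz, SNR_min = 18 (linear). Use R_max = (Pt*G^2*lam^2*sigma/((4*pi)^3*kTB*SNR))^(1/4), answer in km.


G_lin = 10^(21/10) = 125.892541
R^4 = 100000 * 125.892541^2 * 0.066^2 * 74.3 / ((4*pi)^3 * 1.38e-23 * 290 * 7000000.0 * 18)
R^4 = 5.12625e17 m^4
R_max = (5.12625e17)^(1/4) = 26757.8 m = 26.8 km

26.8 km


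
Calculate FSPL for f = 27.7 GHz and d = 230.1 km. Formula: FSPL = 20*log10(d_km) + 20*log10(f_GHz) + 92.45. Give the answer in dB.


20*log10(230.1) = 47.24
20*log10(27.7) = 28.85
FSPL = 168.5 dB

168.5 dB


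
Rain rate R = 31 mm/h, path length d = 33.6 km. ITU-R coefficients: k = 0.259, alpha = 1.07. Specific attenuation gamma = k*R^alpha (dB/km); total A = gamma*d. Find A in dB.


gamma = 0.259 * 31^1.07 = 10.21073 dB/km
A = 10.21073 * 33.6 = 343.08 dB

343.08 dB


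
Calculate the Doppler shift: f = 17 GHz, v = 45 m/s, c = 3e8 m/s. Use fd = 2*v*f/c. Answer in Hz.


fd = 2 * 45 * 17000000000.0 / 3e8 = 5100.0 Hz

5100.0 Hz


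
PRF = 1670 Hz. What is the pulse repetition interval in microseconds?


PRI = 1/1670 = 0.0005988024 s = 598.8 us

598.8 us


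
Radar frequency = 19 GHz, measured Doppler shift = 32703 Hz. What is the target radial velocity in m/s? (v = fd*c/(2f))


v = 32703 * 3e8 / (2 * 19000000000.0) = 258.2 m/s

258.2 m/s


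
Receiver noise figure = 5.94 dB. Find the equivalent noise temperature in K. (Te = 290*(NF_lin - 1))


NF_lin = 10^(5.94/10) = 3.926449
Te = 290 * (3.926449 - 1) = 848.7 K

848.7 K


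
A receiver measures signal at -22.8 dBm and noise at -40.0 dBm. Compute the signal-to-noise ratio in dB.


SNR = -22.8 - (-40.0) = 17.2 dB

17.2 dB


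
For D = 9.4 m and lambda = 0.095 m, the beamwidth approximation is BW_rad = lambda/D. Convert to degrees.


BW_rad = 0.095 / 9.4 = 0.010106
BW_deg = 0.58 degrees

0.58 degrees


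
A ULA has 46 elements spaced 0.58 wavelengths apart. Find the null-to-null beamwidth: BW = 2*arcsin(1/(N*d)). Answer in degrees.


1/(N*d) = 1/(46*0.58) = 0.037481
BW = 2*arcsin(0.037481) = 4.3 degrees

4.3 degrees


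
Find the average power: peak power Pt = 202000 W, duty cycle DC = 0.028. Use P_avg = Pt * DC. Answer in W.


P_avg = 202000 * 0.028 = 5656.0 W

5656.0 W


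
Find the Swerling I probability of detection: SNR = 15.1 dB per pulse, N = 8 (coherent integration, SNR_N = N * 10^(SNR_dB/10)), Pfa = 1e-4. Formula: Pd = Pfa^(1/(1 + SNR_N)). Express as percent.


SNR_lin = 10^(15.1/10) = 32.35937
SNR_N = 8 * 32.35937 = 258.87496
1/(1 + SNR_N) = 1/259.87496 = 0.003848
Pd = (1e-4)^0.003848 = 0.96518
Pd = 96.5%

96.5%


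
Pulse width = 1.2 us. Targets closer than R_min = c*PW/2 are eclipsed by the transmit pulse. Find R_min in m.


R_min = 3e8 * 1.2e-6 / 2 = 180.0 m

180.0 m


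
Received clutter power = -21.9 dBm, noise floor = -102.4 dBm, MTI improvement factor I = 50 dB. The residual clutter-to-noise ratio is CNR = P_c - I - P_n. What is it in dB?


CNR = -21.9 - 50 - (-102.4) = 30.5 dB

30.5 dB


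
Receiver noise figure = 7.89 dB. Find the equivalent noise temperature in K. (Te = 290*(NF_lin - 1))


NF_lin = 10^(7.89/10) = 6.151769
Te = 290 * (6.151769 - 1) = 1494.0 K

1494.0 K


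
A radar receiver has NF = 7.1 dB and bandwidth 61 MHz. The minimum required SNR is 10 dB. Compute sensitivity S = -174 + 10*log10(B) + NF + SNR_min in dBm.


10*log10(61000000.0) = 77.85
S = -174 + 77.85 + 7.1 + 10 = -79.0 dBm

-79.0 dBm


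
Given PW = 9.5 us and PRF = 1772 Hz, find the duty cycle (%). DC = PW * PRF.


DC = 9.5e-6 * 1772 * 100 = 1.68%

1.68%


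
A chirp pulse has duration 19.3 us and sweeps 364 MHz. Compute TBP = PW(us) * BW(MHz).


TBP = 19.3 * 364 = 7025.2

7025.2


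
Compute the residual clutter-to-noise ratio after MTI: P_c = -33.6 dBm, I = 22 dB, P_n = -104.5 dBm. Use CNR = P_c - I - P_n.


CNR = -33.6 - 22 - (-104.5) = 48.9 dB

48.9 dB


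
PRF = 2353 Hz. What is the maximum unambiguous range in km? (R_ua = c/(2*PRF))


R_ua = 3e8 / (2 * 2353) = 63748.4 m = 63.7 km

63.7 km


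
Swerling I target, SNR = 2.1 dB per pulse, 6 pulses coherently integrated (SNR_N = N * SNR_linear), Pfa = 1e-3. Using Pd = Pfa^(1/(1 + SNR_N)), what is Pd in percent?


SNR_lin = 10^(2.1/10) = 1.62181
SNR_N = 6 * 1.62181 = 9.73086
1/(1 + SNR_N) = 1/10.73086 = 0.0931892
Pd = (1e-3)^0.0931892 = 0.52533
Pd = 52.5%

52.5%


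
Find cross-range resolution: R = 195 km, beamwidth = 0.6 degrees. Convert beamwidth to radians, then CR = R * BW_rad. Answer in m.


BW_rad = 0.010471976
CR = 195000 * 0.010471976 = 2042.0 m

2042.0 m


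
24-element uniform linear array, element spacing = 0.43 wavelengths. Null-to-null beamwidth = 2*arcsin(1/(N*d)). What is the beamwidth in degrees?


1/(N*d) = 1/(24*0.43) = 0.096899
BW = 2*arcsin(0.096899) = 11.1 degrees

11.1 degrees


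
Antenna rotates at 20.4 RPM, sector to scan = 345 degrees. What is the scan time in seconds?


t = 345 / (20.4 * 360) * 60 = 2.82 s

2.82 s


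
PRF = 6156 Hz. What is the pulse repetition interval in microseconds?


PRI = 1/6156 = 0.0001624431 s = 162.4 us

162.4 us


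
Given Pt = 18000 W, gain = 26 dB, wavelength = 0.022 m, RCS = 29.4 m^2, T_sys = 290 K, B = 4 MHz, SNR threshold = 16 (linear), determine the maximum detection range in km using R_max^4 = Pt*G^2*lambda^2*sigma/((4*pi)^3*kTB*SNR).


G_lin = 10^(26/10) = 398.107171
R^4 = 18000 * 398.107171^2 * 0.022^2 * 29.4 / ((4*pi)^3 * 1.38e-23 * 290 * 4000000.0 * 16)
R^4 = 7.98691e16 m^4
R_max = (7.98691e16)^(1/4) = 16811.0 m = 16.8 km

16.8 km


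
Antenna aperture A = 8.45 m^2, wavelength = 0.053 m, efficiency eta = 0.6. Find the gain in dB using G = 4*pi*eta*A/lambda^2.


G_linear = 4*pi*0.6*8.45/0.053^2 = 22681.2
G_dB = 10*log10(22681.2) = 43.6 dB

43.6 dB


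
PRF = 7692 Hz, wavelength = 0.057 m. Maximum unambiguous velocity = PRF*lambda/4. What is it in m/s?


V_ua = 7692 * 0.057 / 4 = 109.6 m/s

109.6 m/s


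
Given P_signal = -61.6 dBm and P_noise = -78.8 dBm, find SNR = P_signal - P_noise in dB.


SNR = -61.6 - (-78.8) = 17.2 dB

17.2 dB


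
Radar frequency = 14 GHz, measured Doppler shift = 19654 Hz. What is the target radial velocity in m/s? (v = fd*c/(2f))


v = 19654 * 3e8 / (2 * 14000000000.0) = 210.6 m/s

210.6 m/s


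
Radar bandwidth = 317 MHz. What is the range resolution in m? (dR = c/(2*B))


dR = 3e8 / (2 * 317000000.0) = 0.47 m

0.47 m


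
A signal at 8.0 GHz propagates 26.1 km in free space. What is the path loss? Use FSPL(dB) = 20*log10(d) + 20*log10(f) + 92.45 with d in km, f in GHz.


20*log10(26.1) = 28.33
20*log10(8.0) = 18.06
FSPL = 138.8 dB

138.8 dB


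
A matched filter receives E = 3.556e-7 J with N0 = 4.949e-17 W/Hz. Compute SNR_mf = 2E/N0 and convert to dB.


SNR_lin = 2 * 3.556e-7 / 4.949e-17 = 1.437e10
SNR_dB = 10*log10(1.437e10) = 101.6 dB

101.6 dB


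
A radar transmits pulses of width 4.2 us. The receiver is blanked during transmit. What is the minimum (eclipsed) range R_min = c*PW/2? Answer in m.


R_min = 3e8 * 4.2e-6 / 2 = 630.0 m

630.0 m


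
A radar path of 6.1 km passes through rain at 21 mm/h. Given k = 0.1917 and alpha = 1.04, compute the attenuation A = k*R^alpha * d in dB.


gamma = 0.1917 * 21^1.04 = 4.547055 dB/km
A = 4.547055 * 6.1 = 27.74 dB

27.74 dB


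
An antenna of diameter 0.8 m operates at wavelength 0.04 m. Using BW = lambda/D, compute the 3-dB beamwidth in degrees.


BW_rad = 0.04 / 0.8 = 0.05
BW_deg = 2.86 degrees

2.86 degrees


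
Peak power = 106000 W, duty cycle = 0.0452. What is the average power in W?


P_avg = 106000 * 0.0452 = 4791.2 W

4791.2 W


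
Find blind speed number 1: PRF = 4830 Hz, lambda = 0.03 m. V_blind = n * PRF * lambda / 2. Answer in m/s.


V_blind = 1 * 4830 * 0.03 / 2 = 72.5 m/s

72.5 m/s


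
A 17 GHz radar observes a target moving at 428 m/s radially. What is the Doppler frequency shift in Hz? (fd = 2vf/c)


fd = 2 * 428 * 17000000000.0 / 3e8 = 48506.7 Hz

48506.7 Hz


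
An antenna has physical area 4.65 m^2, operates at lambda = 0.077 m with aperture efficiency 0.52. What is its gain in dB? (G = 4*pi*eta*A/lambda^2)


G_linear = 4*pi*0.52*4.65/0.077^2 = 5124.89
G_dB = 10*log10(5124.89) = 37.1 dB

37.1 dB


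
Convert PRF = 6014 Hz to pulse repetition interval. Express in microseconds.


PRI = 1/6014 = 0.0001662787 s = 166.3 us

166.3 us


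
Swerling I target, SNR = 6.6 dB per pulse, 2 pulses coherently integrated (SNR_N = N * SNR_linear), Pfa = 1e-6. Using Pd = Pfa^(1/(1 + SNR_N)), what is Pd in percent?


SNR_lin = 10^(6.6/10) = 4.57088
SNR_N = 2 * 4.57088 = 9.14176
1/(1 + SNR_N) = 1/10.14176 = 0.0986022
Pd = (1e-6)^0.0986022 = 0.25609
Pd = 25.6%

25.6%


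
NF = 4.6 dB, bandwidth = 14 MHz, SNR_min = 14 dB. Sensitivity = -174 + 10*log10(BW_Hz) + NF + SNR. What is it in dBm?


10*log10(14000000.0) = 71.46
S = -174 + 71.46 + 4.6 + 14 = -83.9 dBm

-83.9 dBm


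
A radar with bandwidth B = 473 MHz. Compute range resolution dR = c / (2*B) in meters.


dR = 3e8 / (2 * 473000000.0) = 0.32 m

0.32 m


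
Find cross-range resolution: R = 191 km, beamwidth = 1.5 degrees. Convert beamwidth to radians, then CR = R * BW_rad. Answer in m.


BW_rad = 0.026179939
CR = 191000 * 0.026179939 = 5000.4 m

5000.4 m


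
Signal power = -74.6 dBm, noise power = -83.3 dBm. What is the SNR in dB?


SNR = -74.6 - (-83.3) = 8.7 dB

8.7 dB


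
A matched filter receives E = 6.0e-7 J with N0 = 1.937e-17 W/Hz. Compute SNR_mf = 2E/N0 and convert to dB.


SNR_lin = 2 * 6.0e-7 / 1.937e-17 = 6.195e10
SNR_dB = 10*log10(6.195e10) = 107.9 dB

107.9 dB


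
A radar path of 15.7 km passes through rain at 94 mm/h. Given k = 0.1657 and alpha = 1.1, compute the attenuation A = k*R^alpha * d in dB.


gamma = 0.1657 * 94^1.1 = 24.533705 dB/km
A = 24.533705 * 15.7 = 385.18 dB

385.18 dB


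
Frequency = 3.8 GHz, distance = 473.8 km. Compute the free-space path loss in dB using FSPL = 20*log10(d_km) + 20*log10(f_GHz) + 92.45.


20*log10(473.8) = 53.51
20*log10(3.8) = 11.6
FSPL = 157.6 dB

157.6 dB


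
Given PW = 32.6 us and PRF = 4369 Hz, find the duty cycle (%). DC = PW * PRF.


DC = 32.6e-6 * 4369 * 100 = 14.24%

14.24%


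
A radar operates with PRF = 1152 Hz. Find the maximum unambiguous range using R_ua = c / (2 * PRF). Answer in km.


R_ua = 3e8 / (2 * 1152) = 130208.3 m = 130.2 km

130.2 km


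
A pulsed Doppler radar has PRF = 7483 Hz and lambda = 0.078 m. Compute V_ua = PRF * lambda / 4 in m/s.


V_ua = 7483 * 0.078 / 4 = 145.9 m/s

145.9 m/s


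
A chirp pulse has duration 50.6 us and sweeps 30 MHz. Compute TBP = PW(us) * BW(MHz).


TBP = 50.6 * 30 = 1518.0

1518.0


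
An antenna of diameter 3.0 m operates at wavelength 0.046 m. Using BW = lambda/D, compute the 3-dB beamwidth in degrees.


BW_rad = 0.046 / 3.0 = 0.015333
BW_deg = 0.88 degrees

0.88 degrees


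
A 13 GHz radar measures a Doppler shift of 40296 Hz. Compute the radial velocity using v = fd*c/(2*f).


v = 40296 * 3e8 / (2 * 13000000000.0) = 465.0 m/s

465.0 m/s


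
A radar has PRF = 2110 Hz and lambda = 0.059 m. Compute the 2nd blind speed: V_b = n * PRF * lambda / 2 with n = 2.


V_blind = 2 * 2110 * 0.059 / 2 = 124.5 m/s

124.5 m/s


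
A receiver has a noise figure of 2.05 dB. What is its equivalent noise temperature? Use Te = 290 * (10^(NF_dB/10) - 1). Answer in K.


NF_lin = 10^(2.05/10) = 1.603245
Te = 290 * (1.603245 - 1) = 174.9 K

174.9 K


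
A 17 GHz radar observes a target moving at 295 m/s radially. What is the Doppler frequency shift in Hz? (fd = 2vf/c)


fd = 2 * 295 * 17000000000.0 / 3e8 = 33433.3 Hz

33433.3 Hz


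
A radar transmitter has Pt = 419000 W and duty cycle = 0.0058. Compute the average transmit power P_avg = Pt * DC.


P_avg = 419000 * 0.0058 = 2430.2 W

2430.2 W


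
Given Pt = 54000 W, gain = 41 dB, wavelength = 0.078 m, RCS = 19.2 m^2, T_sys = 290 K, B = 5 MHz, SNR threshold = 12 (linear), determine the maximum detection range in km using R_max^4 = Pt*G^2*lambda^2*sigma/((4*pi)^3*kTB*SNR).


G_lin = 10^(41/10) = 12589.254118
R^4 = 54000 * 12589.254118^2 * 0.078^2 * 19.2 / ((4*pi)^3 * 1.38e-23 * 290 * 5000000.0 * 12)
R^4 = 2.0981e21 m^4
R_max = (2.0981e21)^(1/4) = 214021.1 m = 214.0 km

214.0 km


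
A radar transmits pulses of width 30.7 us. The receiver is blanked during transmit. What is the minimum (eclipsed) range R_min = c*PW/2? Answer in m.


R_min = 3e8 * 30.7e-6 / 2 = 4605.0 m

4605.0 m


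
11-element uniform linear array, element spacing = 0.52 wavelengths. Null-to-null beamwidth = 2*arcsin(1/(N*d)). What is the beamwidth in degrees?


1/(N*d) = 1/(11*0.52) = 0.174825
BW = 2*arcsin(0.174825) = 20.1 degrees

20.1 degrees


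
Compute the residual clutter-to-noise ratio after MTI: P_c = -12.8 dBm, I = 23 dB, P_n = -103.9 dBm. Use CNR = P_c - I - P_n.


CNR = -12.8 - 23 - (-103.9) = 68.1 dB

68.1 dB


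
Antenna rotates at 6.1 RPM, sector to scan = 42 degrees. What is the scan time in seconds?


t = 42 / (6.1 * 360) * 60 = 1.15 s

1.15 s


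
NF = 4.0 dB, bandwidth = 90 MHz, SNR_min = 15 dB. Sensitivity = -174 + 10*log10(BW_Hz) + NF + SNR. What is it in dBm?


10*log10(90000000.0) = 79.54
S = -174 + 79.54 + 4.0 + 15 = -75.5 dBm

-75.5 dBm


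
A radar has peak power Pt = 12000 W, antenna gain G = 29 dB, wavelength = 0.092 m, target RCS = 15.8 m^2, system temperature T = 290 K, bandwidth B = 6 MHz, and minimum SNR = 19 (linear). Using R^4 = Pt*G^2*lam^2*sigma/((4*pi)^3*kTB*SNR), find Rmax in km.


G_lin = 10^(29/10) = 794.328235
R^4 = 12000 * 794.328235^2 * 0.092^2 * 15.8 / ((4*pi)^3 * 1.38e-23 * 290 * 6000000.0 * 19)
R^4 = 1.11841e18 m^4
R_max = (1.11841e18)^(1/4) = 32520.0 m = 32.5 km

32.5 km


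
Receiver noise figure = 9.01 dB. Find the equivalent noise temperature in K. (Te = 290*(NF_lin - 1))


NF_lin = 10^(9.01/10) = 7.961594
Te = 290 * (7.961594 - 1) = 2018.9 K

2018.9 K


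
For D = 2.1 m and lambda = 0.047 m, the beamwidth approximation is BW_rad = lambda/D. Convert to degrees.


BW_rad = 0.047 / 2.1 = 0.022381
BW_deg = 1.28 degrees

1.28 degrees


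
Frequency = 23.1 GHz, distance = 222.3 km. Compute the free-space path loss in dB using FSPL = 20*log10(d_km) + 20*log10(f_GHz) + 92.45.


20*log10(222.3) = 46.94
20*log10(23.1) = 27.27
FSPL = 166.7 dB

166.7 dB


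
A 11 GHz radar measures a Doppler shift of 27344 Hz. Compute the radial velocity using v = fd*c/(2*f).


v = 27344 * 3e8 / (2 * 11000000000.0) = 372.9 m/s

372.9 m/s


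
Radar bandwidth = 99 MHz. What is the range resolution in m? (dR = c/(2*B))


dR = 3e8 / (2 * 99000000.0) = 1.52 m

1.52 m


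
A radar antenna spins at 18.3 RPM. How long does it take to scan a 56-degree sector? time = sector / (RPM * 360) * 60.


t = 56 / (18.3 * 360) * 60 = 0.51 s

0.51 s


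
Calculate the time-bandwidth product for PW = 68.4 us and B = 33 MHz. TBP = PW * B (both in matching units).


TBP = 68.4 * 33 = 2257.2

2257.2


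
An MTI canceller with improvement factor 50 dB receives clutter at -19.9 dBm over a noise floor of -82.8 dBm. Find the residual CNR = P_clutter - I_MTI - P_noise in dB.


CNR = -19.9 - 50 - (-82.8) = 12.9 dB

12.9 dB


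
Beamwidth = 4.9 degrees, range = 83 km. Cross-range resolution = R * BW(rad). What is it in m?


BW_rad = 0.085521133
CR = 83000 * 0.085521133 = 7098.3 m

7098.3 m


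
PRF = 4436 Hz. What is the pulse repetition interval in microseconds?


PRI = 1/4436 = 0.0002254283 s = 225.4 us

225.4 us


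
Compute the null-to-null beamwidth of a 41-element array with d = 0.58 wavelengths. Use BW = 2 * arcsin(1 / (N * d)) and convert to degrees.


1/(N*d) = 1/(41*0.58) = 0.042052
BW = 2*arcsin(0.042052) = 4.8 degrees

4.8 degrees


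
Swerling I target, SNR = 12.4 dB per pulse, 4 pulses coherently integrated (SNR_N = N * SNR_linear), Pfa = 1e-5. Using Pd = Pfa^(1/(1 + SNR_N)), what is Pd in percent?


SNR_lin = 10^(12.4/10) = 17.37801
SNR_N = 4 * 17.37801 = 69.51204
1/(1 + SNR_N) = 1/70.51204 = 0.014182
Pd = (1e-5)^0.014182 = 0.84936
Pd = 84.9%

84.9%


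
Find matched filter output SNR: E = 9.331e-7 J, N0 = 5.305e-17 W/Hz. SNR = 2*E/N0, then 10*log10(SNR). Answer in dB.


SNR_lin = 2 * 9.331e-7 / 5.305e-17 = 3.518e10
SNR_dB = 10*log10(3.518e10) = 105.5 dB

105.5 dB


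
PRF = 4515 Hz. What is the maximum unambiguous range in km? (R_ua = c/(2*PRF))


R_ua = 3e8 / (2 * 4515) = 33222.6 m = 33.2 km

33.2 km


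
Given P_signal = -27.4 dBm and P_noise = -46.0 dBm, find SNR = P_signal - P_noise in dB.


SNR = -27.4 - (-46.0) = 18.6 dB

18.6 dB


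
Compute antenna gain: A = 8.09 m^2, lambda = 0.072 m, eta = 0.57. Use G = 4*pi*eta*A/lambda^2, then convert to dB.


G_linear = 4*pi*0.57*8.09/0.072^2 = 11178.11
G_dB = 10*log10(11178.11) = 40.5 dB

40.5 dB


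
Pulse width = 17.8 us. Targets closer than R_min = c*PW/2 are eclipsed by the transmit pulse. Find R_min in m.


R_min = 3e8 * 17.8e-6 / 2 = 2670.0 m

2670.0 m


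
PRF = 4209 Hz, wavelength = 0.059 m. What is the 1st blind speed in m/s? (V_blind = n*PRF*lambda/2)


V_blind = 1 * 4209 * 0.059 / 2 = 124.2 m/s

124.2 m/s


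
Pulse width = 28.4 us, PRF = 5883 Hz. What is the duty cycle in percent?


DC = 28.4e-6 * 5883 * 100 = 16.71%

16.71%


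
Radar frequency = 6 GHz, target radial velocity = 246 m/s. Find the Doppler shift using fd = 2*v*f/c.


fd = 2 * 246 * 6000000000.0 / 3e8 = 9840.0 Hz

9840.0 Hz


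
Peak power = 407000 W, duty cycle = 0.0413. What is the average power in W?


P_avg = 407000 * 0.0413 = 16809.1 W

16809.1 W


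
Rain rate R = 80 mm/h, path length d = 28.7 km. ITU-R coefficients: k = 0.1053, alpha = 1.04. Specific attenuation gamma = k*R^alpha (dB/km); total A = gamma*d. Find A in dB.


gamma = 0.1053 * 80^1.04 = 10.037879 dB/km
A = 10.037879 * 28.7 = 288.09 dB

288.09 dB


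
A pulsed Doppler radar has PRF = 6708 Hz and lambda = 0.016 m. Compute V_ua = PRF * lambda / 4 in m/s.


V_ua = 6708 * 0.016 / 4 = 26.8 m/s

26.8 m/s


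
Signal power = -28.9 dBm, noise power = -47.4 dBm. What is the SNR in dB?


SNR = -28.9 - (-47.4) = 18.5 dB

18.5 dB


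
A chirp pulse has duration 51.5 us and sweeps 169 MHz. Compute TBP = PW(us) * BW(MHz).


TBP = 51.5 * 169 = 8703.5

8703.5


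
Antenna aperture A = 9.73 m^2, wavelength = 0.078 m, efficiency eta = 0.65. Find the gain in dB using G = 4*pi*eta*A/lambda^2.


G_linear = 4*pi*0.65*9.73/0.078^2 = 13063.12
G_dB = 10*log10(13063.12) = 41.2 dB

41.2 dB


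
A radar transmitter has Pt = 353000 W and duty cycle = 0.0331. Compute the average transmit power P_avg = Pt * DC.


P_avg = 353000 * 0.0331 = 11684.3 W

11684.3 W


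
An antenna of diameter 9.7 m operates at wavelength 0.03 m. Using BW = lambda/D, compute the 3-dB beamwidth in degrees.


BW_rad = 0.03 / 9.7 = 0.003093
BW_deg = 0.18 degrees

0.18 degrees


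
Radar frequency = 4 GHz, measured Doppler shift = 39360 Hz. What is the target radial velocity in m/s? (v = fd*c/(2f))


v = 39360 * 3e8 / (2 * 4000000000.0) = 1476.0 m/s

1476.0 m/s


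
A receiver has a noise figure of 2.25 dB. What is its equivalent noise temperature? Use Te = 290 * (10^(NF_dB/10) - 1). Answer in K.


NF_lin = 10^(2.25/10) = 1.678804
Te = 290 * (1.678804 - 1) = 196.9 K

196.9 K


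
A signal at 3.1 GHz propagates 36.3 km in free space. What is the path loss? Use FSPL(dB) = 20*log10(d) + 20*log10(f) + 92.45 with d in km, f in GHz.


20*log10(36.3) = 31.2
20*log10(3.1) = 9.83
FSPL = 133.5 dB

133.5 dB


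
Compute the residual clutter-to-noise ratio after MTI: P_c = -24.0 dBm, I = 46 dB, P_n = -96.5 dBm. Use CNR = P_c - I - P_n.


CNR = -24.0 - 46 - (-96.5) = 26.5 dB

26.5 dB


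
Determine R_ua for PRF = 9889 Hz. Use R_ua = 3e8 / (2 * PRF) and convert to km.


R_ua = 3e8 / (2 * 9889) = 15168.4 m = 15.2 km

15.2 km


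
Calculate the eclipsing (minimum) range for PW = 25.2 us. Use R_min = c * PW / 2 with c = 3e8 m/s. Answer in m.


R_min = 3e8 * 25.2e-6 / 2 = 3780.0 m

3780.0 m


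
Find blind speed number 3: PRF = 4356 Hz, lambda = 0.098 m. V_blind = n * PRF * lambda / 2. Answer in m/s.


V_blind = 3 * 4356 * 0.098 / 2 = 640.3 m/s

640.3 m/s


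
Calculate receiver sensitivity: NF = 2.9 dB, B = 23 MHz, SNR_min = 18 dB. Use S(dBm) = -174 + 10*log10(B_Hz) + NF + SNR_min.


10*log10(23000000.0) = 73.62
S = -174 + 73.62 + 2.9 + 18 = -79.5 dBm

-79.5 dBm


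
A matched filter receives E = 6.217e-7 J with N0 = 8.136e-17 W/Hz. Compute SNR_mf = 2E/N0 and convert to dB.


SNR_lin = 2 * 6.217e-7 / 8.136e-17 = 1.528e10
SNR_dB = 10*log10(1.528e10) = 101.8 dB

101.8 dB


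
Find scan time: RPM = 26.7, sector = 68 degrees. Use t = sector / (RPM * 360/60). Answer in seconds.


t = 68 / (26.7 * 360) * 60 = 0.42 s

0.42 s


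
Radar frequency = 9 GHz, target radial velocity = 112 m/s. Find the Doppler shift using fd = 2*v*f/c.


fd = 2 * 112 * 9000000000.0 / 3e8 = 6720.0 Hz

6720.0 Hz


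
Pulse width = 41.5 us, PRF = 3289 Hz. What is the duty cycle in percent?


DC = 41.5e-6 * 3289 * 100 = 13.65%

13.65%


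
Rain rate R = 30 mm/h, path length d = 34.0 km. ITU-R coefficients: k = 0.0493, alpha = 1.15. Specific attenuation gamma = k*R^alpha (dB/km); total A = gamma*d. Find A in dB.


gamma = 0.0493 * 30^1.15 = 2.463408 dB/km
A = 2.463408 * 34.0 = 83.76 dB

83.76 dB


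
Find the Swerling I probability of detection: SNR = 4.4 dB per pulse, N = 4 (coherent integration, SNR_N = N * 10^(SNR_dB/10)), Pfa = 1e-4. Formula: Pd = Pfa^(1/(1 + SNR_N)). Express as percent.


SNR_lin = 10^(4.4/10) = 2.75423
SNR_N = 4 * 2.75423 = 11.01692
1/(1 + SNR_N) = 1/12.01692 = 0.083216
Pd = (1e-4)^0.083216 = 0.46466
Pd = 46.5%

46.5%


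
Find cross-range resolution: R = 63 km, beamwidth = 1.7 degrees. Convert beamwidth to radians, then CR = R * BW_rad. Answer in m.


BW_rad = 0.029670597
CR = 63000 * 0.029670597 = 1869.2 m

1869.2 m


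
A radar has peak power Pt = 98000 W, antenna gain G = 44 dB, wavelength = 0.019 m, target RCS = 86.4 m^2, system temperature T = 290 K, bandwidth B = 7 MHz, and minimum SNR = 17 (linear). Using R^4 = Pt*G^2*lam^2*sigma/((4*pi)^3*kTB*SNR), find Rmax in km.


G_lin = 10^(44/10) = 25118.864315
R^4 = 98000 * 25118.864315^2 * 0.019^2 * 86.4 / ((4*pi)^3 * 1.38e-23 * 290 * 7000000.0 * 17)
R^4 = 2.04077e21 m^4
R_max = (2.04077e21)^(1/4) = 212543.8 m = 212.5 km

212.5 km


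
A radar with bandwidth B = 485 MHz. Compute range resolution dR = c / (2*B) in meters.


dR = 3e8 / (2 * 485000000.0) = 0.31 m

0.31 m


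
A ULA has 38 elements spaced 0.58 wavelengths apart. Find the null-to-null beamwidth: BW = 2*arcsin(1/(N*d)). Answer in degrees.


1/(N*d) = 1/(38*0.58) = 0.045372
BW = 2*arcsin(0.045372) = 5.2 degrees

5.2 degrees


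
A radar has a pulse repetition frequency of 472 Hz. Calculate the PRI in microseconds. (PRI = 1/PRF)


PRI = 1/472 = 0.0021186441 s = 2118.6 us

2118.6 us


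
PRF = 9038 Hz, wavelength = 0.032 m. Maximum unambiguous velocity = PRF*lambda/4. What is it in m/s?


V_ua = 9038 * 0.032 / 4 = 72.3 m/s

72.3 m/s


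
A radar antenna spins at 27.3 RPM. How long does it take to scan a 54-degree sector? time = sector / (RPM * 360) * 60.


t = 54 / (27.3 * 360) * 60 = 0.33 s

0.33 s


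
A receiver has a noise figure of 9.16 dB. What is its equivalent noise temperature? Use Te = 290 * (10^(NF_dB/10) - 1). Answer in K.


NF_lin = 10^(9.16/10) = 8.241381
Te = 290 * (8.241381 - 1) = 2100.0 K

2100.0 K


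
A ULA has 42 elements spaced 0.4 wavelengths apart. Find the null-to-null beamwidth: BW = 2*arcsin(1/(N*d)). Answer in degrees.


1/(N*d) = 1/(42*0.4) = 0.059524
BW = 2*arcsin(0.059524) = 6.8 degrees

6.8 degrees


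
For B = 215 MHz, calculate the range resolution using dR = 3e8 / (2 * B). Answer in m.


dR = 3e8 / (2 * 215000000.0) = 0.7 m

0.7 m


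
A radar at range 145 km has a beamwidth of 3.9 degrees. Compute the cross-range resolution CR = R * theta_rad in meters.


BW_rad = 0.068067841
CR = 145000 * 0.068067841 = 9869.8 m

9869.8 m


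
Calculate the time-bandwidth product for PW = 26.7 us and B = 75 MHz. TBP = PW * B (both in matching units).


TBP = 26.7 * 75 = 2002.5

2002.5


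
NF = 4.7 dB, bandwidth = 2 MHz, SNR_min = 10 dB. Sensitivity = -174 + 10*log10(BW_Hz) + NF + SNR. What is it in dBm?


10*log10(2000000.0) = 63.01
S = -174 + 63.01 + 4.7 + 10 = -96.3 dBm

-96.3 dBm


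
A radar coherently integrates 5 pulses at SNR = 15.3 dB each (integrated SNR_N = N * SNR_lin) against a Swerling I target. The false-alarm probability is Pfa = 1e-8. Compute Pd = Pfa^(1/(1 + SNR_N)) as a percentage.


SNR_lin = 10^(15.3/10) = 33.88442
SNR_N = 5 * 33.88442 = 169.4221
1/(1 + SNR_N) = 1/170.4221 = 0.0058678
Pd = (1e-8)^0.0058678 = 0.89755
Pd = 89.8%

89.8%


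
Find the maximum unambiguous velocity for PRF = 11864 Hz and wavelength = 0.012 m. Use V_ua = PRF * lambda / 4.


V_ua = 11864 * 0.012 / 4 = 35.6 m/s

35.6 m/s


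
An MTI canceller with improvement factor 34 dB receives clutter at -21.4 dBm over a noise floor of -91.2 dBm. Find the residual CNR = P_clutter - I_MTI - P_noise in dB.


CNR = -21.4 - 34 - (-91.2) = 35.8 dB

35.8 dB


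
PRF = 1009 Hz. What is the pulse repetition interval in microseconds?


PRI = 1/1009 = 0.0009910803 s = 991.1 us

991.1 us


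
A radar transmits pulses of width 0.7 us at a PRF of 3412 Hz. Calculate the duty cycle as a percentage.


DC = 0.7e-6 * 3412 * 100 = 0.24%

0.24%


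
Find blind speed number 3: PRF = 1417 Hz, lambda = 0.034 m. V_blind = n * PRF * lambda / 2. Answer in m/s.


V_blind = 3 * 1417 * 0.034 / 2 = 72.3 m/s

72.3 m/s


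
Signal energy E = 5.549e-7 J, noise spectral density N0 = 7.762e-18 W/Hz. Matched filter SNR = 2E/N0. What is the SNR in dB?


SNR_lin = 2 * 5.549e-7 / 7.762e-18 = 1.43e11
SNR_dB = 10*log10(1.43e11) = 111.6 dB

111.6 dB


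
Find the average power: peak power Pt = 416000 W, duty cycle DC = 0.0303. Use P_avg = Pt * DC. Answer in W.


P_avg = 416000 * 0.0303 = 12604.8 W

12604.8 W


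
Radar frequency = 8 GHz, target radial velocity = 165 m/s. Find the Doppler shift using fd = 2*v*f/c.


fd = 2 * 165 * 8000000000.0 / 3e8 = 8800.0 Hz

8800.0 Hz


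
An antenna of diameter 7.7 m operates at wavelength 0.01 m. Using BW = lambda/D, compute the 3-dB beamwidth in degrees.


BW_rad = 0.01 / 7.7 = 0.001299
BW_deg = 0.07 degrees

0.07 degrees


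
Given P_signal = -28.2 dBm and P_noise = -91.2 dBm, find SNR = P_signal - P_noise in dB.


SNR = -28.2 - (-91.2) = 63.0 dB

63.0 dB
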